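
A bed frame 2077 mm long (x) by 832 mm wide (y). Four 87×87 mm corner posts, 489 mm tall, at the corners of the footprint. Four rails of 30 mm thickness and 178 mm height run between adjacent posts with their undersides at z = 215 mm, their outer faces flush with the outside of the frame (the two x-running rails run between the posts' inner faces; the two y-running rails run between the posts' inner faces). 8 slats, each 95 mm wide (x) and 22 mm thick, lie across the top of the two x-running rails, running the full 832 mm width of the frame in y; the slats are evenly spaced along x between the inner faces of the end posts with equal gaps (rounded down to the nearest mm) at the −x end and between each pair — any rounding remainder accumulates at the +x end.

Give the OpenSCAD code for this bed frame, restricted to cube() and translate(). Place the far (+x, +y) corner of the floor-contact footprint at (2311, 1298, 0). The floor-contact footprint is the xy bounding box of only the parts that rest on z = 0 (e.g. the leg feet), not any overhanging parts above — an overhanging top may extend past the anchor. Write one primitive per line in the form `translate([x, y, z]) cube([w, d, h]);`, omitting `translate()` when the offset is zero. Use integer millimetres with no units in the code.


// slat z = rail_z + rail_h = 215 + 178 = 393
// slat gap = ⌊(1903 − 8·95) / 9⌋ = 127
translate([234, 466, 0]) cube([87, 87, 489]);
translate([234, 1211, 0]) cube([87, 87, 489]);
translate([2224, 466, 0]) cube([87, 87, 489]);
translate([2224, 1211, 0]) cube([87, 87, 489]);
translate([321, 466, 215]) cube([1903, 30, 178]);
translate([321, 1268, 215]) cube([1903, 30, 178]);
translate([234, 553, 215]) cube([30, 658, 178]);
translate([2281, 553, 215]) cube([30, 658, 178]);
translate([448, 466, 393]) cube([95, 832, 22]);
translate([670, 466, 393]) cube([95, 832, 22]);
translate([892, 466, 393]) cube([95, 832, 22]);
translate([1114, 466, 393]) cube([95, 832, 22]);
translate([1336, 466, 393]) cube([95, 832, 22]);
translate([1558, 466, 393]) cube([95, 832, 22]);
translate([1780, 466, 393]) cube([95, 832, 22]);
translate([2002, 466, 393]) cube([95, 832, 22]);


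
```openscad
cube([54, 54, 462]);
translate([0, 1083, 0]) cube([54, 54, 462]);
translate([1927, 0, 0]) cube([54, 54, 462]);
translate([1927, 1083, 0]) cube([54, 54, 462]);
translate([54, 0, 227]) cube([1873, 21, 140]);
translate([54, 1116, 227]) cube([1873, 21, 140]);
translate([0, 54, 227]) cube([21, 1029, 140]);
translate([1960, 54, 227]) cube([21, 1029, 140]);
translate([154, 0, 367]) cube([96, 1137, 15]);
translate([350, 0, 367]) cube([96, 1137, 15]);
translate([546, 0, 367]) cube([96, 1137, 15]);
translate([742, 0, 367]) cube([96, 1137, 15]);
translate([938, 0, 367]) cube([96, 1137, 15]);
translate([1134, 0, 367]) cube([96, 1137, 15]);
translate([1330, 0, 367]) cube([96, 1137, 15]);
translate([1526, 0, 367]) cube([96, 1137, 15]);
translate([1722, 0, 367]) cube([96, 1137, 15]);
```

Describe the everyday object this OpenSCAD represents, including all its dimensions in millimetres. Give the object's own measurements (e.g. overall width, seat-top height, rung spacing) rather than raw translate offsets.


A bed frame 1981 mm long (x) by 1137 mm wide (y). Four 54×54 mm corner posts, 462 mm tall, at the corners of the footprint. Four rails of 21 mm thickness and 140 mm height run between adjacent posts with their undersides at z = 227 mm, their outer faces flush with the outside of the frame (the two x-running rails run between the posts' inner faces; the two y-running rails run between the posts' inner faces). 9 slats, each 96 mm wide (x) and 15 mm thick, lie across the top of the two x-running rails, running the full 1137 mm width of the frame in y; along x they sit between the end posts with a 100 mm gap after the −x posts and between neighbouring slats, leaving 109 mm before the +x posts.


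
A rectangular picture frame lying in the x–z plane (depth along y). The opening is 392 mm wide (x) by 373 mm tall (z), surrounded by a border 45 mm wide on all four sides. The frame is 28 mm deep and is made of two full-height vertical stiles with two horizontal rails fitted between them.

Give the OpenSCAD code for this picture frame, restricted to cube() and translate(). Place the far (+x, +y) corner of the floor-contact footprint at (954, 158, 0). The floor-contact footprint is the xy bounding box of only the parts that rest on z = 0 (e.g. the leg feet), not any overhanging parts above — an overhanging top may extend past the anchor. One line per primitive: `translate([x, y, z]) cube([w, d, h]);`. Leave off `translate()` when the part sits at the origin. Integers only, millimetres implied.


translate([472, 130, 0]) cube([45, 28, 463]);
translate([909, 130, 0]) cube([45, 28, 463]);
translate([517, 130, 0]) cube([392, 28, 45]);
translate([517, 130, 418]) cube([392, 28, 45]);


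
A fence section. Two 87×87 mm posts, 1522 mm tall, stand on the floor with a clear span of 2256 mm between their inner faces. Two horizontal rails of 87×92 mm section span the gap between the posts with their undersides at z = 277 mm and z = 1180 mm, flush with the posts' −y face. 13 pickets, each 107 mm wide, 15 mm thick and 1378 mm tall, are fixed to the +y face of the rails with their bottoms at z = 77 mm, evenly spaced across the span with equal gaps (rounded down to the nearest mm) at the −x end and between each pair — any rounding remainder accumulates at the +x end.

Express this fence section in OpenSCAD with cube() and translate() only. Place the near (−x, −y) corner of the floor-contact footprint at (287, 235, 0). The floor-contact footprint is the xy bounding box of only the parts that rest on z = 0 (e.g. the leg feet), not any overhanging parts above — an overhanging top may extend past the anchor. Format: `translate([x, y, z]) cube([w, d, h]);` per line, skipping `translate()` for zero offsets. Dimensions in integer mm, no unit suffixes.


translate([287, 235, 0]) cube([87, 87, 1522]);
translate([2630, 235, 0]) cube([87, 87, 1522]);
translate([374, 235, 277]) cube([2256, 87, 92]);
translate([374, 235, 1180]) cube([2256, 87, 92]);
translate([435, 322, 77]) cube([107, 15, 1378]);
translate([603, 322, 77]) cube([107, 15, 1378]);
translate([771, 322, 77]) cube([107, 15, 1378]);
translate([939, 322, 77]) cube([107, 15, 1378]);
translate([1107, 322, 77]) cube([107, 15, 1378]);
translate([1275, 322, 77]) cube([107, 15, 1378]);
translate([1443, 322, 77]) cube([107, 15, 1378]);
translate([1611, 322, 77]) cube([107, 15, 1378]);
translate([1779, 322, 77]) cube([107, 15, 1378]);
translate([1947, 322, 77]) cube([107, 15, 1378]);
translate([2115, 322, 77]) cube([107, 15, 1378]);
translate([2283, 322, 77]) cube([107, 15, 1378]);
translate([2451, 322, 77]) cube([107, 15, 1378]);


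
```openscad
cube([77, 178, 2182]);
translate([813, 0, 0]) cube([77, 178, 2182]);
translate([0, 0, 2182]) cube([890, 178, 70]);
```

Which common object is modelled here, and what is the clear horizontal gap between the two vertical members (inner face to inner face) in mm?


A door frame. The clear opening width is 736 mm.

Two 2182 mm tall posts with a header on top — a door frame. The left jamb is 77 mm wide at x = 0; the right jamb starts at x = 813. The clear opening is 813 − 77 = 736 mm.


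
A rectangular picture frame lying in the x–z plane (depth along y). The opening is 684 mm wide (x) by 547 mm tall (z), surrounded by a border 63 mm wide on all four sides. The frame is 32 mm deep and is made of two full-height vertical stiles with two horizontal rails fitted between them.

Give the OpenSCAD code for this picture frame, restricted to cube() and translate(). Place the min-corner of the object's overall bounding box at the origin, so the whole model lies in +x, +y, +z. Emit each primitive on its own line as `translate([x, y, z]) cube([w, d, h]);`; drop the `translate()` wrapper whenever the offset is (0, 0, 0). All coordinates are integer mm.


cube([63, 32, 673]);
translate([747, 0, 0]) cube([63, 32, 673]);
translate([63, 0, 0]) cube([684, 32, 63]);
translate([63, 0, 610]) cube([684, 32, 63]);


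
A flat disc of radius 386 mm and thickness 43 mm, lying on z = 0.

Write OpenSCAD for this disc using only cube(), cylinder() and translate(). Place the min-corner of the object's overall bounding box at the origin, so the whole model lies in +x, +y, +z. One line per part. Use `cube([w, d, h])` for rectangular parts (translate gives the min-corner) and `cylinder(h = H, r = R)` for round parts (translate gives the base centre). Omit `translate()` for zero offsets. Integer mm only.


translate([386, 386, 0]) cylinder(h = 43, r = 386);


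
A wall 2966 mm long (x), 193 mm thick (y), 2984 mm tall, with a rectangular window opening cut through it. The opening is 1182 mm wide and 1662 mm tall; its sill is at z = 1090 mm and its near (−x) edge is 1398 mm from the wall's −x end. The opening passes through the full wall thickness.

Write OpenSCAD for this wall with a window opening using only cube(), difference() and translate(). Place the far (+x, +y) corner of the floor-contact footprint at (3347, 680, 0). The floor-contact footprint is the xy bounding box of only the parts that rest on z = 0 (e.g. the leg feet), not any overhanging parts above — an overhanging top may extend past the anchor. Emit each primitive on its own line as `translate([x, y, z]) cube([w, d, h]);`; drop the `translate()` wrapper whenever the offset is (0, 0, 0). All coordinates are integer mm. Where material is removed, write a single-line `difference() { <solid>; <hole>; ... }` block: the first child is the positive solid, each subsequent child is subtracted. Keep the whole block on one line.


difference() { translate([381, 487, 0]) cube([2966, 193, 2984]); translate([1779, 487, 1090]) cube([1182, 193, 1662]); }


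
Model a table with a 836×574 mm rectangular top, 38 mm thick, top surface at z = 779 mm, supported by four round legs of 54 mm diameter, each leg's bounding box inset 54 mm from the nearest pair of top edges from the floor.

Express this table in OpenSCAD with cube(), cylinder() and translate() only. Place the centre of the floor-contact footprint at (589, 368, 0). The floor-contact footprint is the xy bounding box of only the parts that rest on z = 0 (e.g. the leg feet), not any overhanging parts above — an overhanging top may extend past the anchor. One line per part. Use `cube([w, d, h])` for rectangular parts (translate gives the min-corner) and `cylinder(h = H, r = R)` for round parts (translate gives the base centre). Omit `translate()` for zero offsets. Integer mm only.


// leg_h = 779 - 38 = 741
translate([171, 81, 741]) cube([836, 574, 38]);
translate([252, 162, 0]) cylinder(h = 741, r = 27);
translate([926, 162, 0]) cylinder(h = 741, r = 27);
translate([252, 574, 0]) cylinder(h = 741, r = 27);
translate([926, 574, 0]) cylinder(h = 741, r = 27);


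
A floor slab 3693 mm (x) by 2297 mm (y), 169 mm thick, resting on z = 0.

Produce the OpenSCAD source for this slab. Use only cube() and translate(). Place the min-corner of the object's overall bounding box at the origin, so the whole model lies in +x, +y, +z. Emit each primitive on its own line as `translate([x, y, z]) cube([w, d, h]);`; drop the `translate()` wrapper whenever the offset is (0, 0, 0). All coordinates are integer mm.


cube([3693, 2297, 169]);


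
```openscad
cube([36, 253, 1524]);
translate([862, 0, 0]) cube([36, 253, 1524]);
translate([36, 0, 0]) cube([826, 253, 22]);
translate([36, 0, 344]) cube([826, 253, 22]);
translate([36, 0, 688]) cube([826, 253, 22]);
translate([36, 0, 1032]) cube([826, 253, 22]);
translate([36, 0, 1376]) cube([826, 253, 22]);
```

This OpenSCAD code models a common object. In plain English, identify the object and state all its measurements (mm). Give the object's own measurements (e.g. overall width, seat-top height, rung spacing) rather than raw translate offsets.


An open bookshelf. Two side panels, each 36 mm thick, 253 mm deep and 1524 mm tall, stand 898 mm apart (outside-to-outside). Between them sit 5 shelves, each 22 mm thick and 253 mm deep, spanning the full gap between the sides. The bottom shelf rests on the floor (its underside at z = 0) and the clear gap between one shelf's top and the next shelf's underside is 322 mm.


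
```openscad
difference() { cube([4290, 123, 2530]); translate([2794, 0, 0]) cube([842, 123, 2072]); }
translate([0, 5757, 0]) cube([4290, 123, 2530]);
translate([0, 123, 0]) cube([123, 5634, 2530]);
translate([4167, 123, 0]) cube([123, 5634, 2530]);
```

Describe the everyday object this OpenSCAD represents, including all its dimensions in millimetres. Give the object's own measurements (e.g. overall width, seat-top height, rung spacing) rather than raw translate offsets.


A single room: four walls, each 2530 mm tall and 123 mm thick, enclosing an outside footprint 4290×5880 mm (x × y), no floor or roof. The front and back walls (−y and +y sides) run the full x-width; the side walls fit between their inner faces. A door opening 842 mm wide and 2072 mm tall is cut through the front wall from the floor up, its −x edge 2794 mm from the wall's −x end.


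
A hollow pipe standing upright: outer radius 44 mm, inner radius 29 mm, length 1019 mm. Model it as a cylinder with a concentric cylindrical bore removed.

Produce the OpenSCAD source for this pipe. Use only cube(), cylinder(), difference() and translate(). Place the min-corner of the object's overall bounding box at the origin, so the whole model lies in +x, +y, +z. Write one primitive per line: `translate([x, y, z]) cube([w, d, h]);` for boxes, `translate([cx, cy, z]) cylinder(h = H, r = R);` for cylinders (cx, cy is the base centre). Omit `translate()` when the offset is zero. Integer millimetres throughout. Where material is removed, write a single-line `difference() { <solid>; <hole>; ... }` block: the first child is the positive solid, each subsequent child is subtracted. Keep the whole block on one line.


difference() { translate([44, 44, 0]) cylinder(h = 1019, r = 44); translate([44, 44, 0]) cylinder(h = 1019, r = 29); }


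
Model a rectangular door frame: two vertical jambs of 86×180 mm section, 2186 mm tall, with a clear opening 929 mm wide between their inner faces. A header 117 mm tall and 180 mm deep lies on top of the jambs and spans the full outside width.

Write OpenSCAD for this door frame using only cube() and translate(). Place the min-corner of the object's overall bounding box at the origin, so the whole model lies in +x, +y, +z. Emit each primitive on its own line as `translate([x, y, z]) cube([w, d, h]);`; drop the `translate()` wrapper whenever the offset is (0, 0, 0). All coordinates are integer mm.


cube([86, 180, 2186]);
translate([1015, 0, 0]) cube([86, 180, 2186]);
translate([0, 0, 2186]) cube([1101, 180, 117]);


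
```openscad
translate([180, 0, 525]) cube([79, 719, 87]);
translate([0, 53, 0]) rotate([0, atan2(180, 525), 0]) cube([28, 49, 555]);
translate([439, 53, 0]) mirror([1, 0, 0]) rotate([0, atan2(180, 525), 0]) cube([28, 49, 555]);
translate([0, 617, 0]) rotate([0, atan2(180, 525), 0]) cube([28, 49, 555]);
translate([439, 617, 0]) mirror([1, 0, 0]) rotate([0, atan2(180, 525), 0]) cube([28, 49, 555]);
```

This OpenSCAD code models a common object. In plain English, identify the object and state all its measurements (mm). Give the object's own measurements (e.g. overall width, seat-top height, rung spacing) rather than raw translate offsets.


A sawhorse. A 79×719×87 mm beam (x, y, z) sits on two A-frame leg pairs. Each pair is two raked legs of 28×49 mm section (49 mm along y) splaying symmetrically in x. Each leg rises 525 mm vertically over 180 mm of horizontal reach and is 555 mm long along its own axis. Every leg's outer bottom edge rests on the floor and its outer top edge meets a bottom edge of the beam — the left legs (tilting toward +x) meet the beam's −x bottom edge, the right legs (their mirror images, tilting toward −x) meet its +x bottom edge — so the leg tops tuck under the beam, the beam's underside is 525 mm above the floor, and the feet are 439 mm apart outside-to-outside with the beam centred between them. The two leg pairs are set in 53 mm from either end of the beam.


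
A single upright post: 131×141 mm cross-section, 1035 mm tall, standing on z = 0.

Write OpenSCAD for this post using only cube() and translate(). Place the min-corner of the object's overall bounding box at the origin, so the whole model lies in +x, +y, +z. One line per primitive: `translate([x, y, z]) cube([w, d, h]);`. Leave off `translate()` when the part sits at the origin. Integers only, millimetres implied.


cube([131, 141, 1035]);


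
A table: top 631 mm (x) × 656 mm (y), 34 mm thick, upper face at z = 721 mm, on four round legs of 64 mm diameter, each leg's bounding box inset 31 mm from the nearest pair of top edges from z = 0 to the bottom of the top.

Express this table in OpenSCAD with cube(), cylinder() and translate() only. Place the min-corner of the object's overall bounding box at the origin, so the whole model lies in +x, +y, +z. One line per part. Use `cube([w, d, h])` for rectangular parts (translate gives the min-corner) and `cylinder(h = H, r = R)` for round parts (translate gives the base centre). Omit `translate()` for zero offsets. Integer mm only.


// leg_h = 721 - 34 = 687
translate([0, 0, 687]) cube([631, 656, 34]);
translate([63, 63, 0]) cylinder(h = 687, r = 32);
translate([568, 63, 0]) cylinder(h = 687, r = 32);
translate([63, 593, 0]) cylinder(h = 687, r = 32);
translate([568, 593, 0]) cylinder(h = 687, r = 32);


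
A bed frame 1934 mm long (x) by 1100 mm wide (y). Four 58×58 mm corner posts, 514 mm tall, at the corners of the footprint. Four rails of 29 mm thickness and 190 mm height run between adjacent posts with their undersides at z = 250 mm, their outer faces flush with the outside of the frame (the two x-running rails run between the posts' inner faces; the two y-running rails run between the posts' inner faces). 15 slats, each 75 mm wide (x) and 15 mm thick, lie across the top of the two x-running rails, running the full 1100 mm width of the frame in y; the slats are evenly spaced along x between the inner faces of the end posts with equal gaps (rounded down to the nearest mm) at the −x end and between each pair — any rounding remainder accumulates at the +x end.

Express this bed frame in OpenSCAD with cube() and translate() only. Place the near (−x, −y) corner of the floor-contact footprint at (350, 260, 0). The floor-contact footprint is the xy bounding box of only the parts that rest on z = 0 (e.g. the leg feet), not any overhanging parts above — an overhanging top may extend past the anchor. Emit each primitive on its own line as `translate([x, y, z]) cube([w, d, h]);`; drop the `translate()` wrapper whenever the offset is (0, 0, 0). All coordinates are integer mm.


translate([350, 260, 0]) cube([58, 58, 514]);
translate([350, 1302, 0]) cube([58, 58, 514]);
translate([2226, 260, 0]) cube([58, 58, 514]);
translate([2226, 1302, 0]) cube([58, 58, 514]);
translate([408, 260, 250]) cube([1818, 29, 190]);
translate([408, 1331, 250]) cube([1818, 29, 190]);
translate([350, 318, 250]) cube([29, 984, 190]);
translate([2255, 318, 250]) cube([29, 984, 190]);
translate([451, 260, 440]) cube([75, 1100, 15]);
translate([569, 260, 440]) cube([75, 1100, 15]);
translate([687, 260, 440]) cube([75, 1100, 15]);
translate([805, 260, 440]) cube([75, 1100, 15]);
translate([923, 260, 440]) cube([75, 1100, 15]);
translate([1041, 260, 440]) cube([75, 1100, 15]);
translate([1159, 260, 440]) cube([75, 1100, 15]);
translate([1277, 260, 440]) cube([75, 1100, 15]);
translate([1395, 260, 440]) cube([75, 1100, 15]);
translate([1513, 260, 440]) cube([75, 1100, 15]);
translate([1631, 260, 440]) cube([75, 1100, 15]);
translate([1749, 260, 440]) cube([75, 1100, 15]);
translate([1867, 260, 440]) cube([75, 1100, 15]);
translate([1985, 260, 440]) cube([75, 1100, 15]);
translate([2103, 260, 440]) cube([75, 1100, 15]);


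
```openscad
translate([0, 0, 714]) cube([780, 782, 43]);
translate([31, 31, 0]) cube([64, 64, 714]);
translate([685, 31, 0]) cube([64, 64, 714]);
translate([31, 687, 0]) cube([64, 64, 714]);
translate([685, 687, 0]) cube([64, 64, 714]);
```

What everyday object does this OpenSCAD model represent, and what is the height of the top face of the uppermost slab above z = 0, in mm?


A table. The table height is 757 mm.

A 780×782×43 slab sits at z = 714 on four 64 mm square posts — a table. The top surface is at 714 + 43 = 757 mm.


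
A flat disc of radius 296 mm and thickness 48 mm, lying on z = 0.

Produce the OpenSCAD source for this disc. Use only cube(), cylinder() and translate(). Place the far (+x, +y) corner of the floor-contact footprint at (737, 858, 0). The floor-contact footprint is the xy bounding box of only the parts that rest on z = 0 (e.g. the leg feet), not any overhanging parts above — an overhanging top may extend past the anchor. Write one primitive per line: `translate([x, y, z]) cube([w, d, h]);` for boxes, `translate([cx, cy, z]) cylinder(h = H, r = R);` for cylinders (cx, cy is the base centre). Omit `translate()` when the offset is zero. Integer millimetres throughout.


translate([441, 562, 0]) cylinder(h = 48, r = 296);


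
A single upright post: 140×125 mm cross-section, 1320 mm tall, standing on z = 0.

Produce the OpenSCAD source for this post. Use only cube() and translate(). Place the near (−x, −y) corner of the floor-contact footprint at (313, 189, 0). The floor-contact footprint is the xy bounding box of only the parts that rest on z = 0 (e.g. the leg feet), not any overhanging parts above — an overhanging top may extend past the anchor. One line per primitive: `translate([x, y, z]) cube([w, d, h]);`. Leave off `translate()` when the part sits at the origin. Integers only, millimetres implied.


translate([313, 189, 0]) cube([140, 125, 1320]);


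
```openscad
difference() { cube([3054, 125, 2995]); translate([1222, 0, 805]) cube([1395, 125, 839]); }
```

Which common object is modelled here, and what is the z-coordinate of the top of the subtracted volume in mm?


A wall with a window opening. The window head height is 1644 mm.

A wall with a rectangular opening subtracted — a window. Sill at z = 805, opening 839 mm tall, so the head is at 805 + 839 = 1644 mm.


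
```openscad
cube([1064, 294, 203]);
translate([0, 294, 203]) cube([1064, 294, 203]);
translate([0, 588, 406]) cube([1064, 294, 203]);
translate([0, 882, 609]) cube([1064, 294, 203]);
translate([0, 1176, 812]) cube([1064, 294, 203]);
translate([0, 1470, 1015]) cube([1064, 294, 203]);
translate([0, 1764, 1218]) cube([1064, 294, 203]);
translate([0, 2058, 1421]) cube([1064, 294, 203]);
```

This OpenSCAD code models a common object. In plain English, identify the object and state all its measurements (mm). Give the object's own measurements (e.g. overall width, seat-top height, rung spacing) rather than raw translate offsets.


A straight staircase of 8 solid steps. Each step is 1064 mm wide (x), 294 mm deep (y, the going) and 203 mm tall (the rise). The first step rests on the floor; each subsequent step sits one going further in +y and one rise higher in +z, directly behind and above the previous step with no overlap.


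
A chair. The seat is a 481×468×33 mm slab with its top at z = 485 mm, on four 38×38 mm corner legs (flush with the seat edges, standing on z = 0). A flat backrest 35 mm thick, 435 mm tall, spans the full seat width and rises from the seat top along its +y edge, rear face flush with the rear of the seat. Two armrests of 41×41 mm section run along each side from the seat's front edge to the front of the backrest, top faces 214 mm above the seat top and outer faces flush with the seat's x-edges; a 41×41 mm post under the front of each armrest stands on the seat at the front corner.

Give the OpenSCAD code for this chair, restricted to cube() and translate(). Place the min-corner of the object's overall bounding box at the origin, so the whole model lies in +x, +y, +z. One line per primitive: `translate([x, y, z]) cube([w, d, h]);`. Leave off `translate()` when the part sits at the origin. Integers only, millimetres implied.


translate([0, 0, 452]) cube([481, 468, 33]);
cube([38, 38, 452]);
translate([443, 0, 0]) cube([38, 38, 452]);
translate([0, 430, 0]) cube([38, 38, 452]);
translate([443, 430, 0]) cube([38, 38, 452]);
translate([0, 433, 485]) cube([481, 35, 435]);
translate([0, 0, 658]) cube([41, 433, 41]);
translate([440, 0, 658]) cube([41, 433, 41]);
translate([0, 0, 485]) cube([41, 41, 173]);
translate([440, 0, 485]) cube([41, 41, 173]);


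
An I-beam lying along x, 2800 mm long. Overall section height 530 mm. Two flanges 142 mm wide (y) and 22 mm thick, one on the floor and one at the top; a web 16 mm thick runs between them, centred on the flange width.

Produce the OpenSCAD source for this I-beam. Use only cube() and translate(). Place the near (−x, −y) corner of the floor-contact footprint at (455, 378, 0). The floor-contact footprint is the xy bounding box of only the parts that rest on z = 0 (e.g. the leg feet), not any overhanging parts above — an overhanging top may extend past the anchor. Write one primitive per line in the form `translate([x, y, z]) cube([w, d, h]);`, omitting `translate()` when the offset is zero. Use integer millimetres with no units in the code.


translate([455, 378, 0]) cube([2800, 142, 22]);
translate([455, 441, 22]) cube([2800, 16, 486]);
translate([455, 378, 508]) cube([2800, 142, 22]);


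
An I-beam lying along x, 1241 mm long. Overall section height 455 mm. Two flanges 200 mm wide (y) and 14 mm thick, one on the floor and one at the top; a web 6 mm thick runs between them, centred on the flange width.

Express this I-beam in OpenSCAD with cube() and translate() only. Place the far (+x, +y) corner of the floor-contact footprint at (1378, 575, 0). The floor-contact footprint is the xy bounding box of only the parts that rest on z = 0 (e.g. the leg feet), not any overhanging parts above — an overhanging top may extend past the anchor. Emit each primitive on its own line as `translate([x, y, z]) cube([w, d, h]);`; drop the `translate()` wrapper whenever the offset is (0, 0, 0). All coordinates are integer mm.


translate([137, 375, 0]) cube([1241, 200, 14]);
translate([137, 472, 14]) cube([1241, 6, 427]);
translate([137, 375, 441]) cube([1241, 200, 14]);


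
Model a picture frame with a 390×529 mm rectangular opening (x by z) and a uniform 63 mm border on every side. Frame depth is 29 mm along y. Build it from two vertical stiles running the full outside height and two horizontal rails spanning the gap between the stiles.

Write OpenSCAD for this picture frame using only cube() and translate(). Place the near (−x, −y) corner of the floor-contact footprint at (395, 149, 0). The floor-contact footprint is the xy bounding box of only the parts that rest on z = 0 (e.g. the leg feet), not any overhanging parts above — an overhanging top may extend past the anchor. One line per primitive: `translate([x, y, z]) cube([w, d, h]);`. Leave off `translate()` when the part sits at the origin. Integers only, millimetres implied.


translate([395, 149, 0]) cube([63, 29, 655]);
translate([848, 149, 0]) cube([63, 29, 655]);
translate([458, 149, 0]) cube([390, 29, 63]);
translate([458, 149, 592]) cube([390, 29, 63]);


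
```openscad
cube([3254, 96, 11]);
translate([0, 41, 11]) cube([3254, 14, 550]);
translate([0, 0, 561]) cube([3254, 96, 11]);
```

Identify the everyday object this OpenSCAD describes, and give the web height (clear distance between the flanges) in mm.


An I-beam. The web height is 550 mm.

Two wide flanges with a thin centred web — an I-beam. Overall 572 mm minus two 11 mm flanges gives a web of 572 − 2·11 = 550 mm.


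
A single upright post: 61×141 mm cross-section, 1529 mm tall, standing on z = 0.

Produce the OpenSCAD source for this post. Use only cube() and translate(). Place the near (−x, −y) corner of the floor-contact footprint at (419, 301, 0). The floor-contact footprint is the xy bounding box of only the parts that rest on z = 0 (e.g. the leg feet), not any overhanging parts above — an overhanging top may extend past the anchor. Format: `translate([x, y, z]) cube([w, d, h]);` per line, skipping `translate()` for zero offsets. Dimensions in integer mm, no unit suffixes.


translate([419, 301, 0]) cube([61, 141, 1529]);


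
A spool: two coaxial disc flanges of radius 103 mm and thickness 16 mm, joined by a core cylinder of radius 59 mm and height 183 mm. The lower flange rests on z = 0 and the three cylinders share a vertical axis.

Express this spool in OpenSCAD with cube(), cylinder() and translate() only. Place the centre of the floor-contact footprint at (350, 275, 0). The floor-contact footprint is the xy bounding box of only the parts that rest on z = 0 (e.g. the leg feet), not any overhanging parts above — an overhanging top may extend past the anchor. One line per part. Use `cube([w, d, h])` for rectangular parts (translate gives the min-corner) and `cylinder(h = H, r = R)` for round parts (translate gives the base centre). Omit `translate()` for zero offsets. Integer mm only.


translate([350, 275, 0]) cylinder(h = 16, r = 103);
translate([350, 275, 16]) cylinder(h = 183, r = 59);
translate([350, 275, 199]) cylinder(h = 16, r = 103);


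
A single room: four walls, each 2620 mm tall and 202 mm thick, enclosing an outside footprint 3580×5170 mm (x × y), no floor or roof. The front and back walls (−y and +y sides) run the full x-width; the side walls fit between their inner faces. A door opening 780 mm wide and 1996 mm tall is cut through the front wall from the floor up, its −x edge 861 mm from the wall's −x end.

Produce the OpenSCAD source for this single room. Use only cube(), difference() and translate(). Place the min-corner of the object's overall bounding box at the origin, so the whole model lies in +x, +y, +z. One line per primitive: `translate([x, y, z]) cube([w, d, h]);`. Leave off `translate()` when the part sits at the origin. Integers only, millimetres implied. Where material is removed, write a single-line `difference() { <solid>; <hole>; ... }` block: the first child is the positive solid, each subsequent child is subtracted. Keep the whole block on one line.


difference() { cube([3580, 202, 2620]); translate([861, 0, 0]) cube([780, 202, 1996]); }
translate([0, 4968, 0]) cube([3580, 202, 2620]);
translate([0, 202, 0]) cube([202, 4766, 2620]);
translate([3378, 202, 0]) cube([202, 4766, 2620]);


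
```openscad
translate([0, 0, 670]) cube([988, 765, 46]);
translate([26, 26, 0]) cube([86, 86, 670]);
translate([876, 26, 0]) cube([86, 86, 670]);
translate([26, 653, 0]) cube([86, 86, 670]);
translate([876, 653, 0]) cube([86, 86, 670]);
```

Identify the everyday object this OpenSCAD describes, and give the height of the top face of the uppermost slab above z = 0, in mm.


A table. The table height is 716 mm.

A 988×765×46 slab sits at z = 670 on four 86 mm square posts — a table. The top surface is at 670 + 46 = 716 mm.


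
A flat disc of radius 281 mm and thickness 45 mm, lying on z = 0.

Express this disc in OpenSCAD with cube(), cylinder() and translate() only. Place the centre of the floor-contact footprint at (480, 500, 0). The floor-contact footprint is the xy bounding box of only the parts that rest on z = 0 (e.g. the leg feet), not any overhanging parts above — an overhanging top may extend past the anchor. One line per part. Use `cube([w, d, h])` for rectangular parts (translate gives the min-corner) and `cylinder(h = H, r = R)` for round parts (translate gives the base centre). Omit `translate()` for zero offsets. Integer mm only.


translate([480, 500, 0]) cylinder(h = 45, r = 281);


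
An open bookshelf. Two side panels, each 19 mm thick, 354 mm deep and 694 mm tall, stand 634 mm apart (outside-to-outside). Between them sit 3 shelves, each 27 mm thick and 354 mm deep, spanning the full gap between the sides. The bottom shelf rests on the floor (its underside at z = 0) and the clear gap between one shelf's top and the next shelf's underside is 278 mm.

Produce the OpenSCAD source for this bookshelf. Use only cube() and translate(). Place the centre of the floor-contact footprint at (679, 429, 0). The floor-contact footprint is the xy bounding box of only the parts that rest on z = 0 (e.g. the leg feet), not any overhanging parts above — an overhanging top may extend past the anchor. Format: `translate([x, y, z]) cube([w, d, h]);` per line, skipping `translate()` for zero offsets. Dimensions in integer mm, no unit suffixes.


translate([362, 252, 0]) cube([19, 354, 694]);
translate([977, 252, 0]) cube([19, 354, 694]);
translate([381, 252, 0]) cube([596, 354, 27]);
translate([381, 252, 305]) cube([596, 354, 27]);
translate([381, 252, 610]) cube([596, 354, 27]);


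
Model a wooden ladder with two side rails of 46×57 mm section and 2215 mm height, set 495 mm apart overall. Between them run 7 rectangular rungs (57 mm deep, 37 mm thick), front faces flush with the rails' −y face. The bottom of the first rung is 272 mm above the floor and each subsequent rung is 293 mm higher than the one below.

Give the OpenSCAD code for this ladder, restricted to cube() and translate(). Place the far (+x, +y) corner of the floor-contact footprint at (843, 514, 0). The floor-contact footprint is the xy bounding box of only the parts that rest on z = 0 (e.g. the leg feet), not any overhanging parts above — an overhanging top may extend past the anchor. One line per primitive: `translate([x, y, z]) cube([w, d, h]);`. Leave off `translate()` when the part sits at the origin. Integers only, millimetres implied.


translate([348, 457, 0]) cube([46, 57, 2215]);
translate([797, 457, 0]) cube([46, 57, 2215]);
translate([394, 457, 272]) cube([403, 57, 37]);
translate([394, 457, 565]) cube([403, 57, 37]);
translate([394, 457, 858]) cube([403, 57, 37]);
translate([394, 457, 1151]) cube([403, 57, 37]);
translate([394, 457, 1444]) cube([403, 57, 37]);
translate([394, 457, 1737]) cube([403, 57, 37]);
translate([394, 457, 2030]) cube([403, 57, 37]);


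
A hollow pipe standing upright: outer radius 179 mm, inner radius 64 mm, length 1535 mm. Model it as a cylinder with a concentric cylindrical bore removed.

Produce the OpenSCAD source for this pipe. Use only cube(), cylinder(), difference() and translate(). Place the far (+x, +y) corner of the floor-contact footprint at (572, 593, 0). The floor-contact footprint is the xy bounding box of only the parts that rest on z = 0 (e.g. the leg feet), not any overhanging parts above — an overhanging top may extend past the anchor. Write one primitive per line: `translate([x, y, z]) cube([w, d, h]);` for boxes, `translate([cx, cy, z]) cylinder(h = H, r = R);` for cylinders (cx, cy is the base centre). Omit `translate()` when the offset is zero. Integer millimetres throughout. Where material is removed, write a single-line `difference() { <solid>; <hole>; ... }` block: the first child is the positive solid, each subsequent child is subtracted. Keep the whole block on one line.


difference() { translate([393, 414, 0]) cylinder(h = 1535, r = 179); translate([393, 414, 0]) cylinder(h = 1535, r = 64); }


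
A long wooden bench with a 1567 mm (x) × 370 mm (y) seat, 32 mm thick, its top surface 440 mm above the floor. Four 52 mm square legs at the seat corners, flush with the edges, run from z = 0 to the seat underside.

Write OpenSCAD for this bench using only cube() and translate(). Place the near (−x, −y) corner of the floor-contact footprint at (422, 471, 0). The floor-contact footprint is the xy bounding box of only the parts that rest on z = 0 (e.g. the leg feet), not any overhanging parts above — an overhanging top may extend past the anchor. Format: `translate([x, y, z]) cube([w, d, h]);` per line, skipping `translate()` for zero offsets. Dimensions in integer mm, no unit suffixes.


translate([422, 471, 408]) cube([1567, 370, 32]);
translate([422, 471, 0]) cube([52, 52, 408]);
translate([422, 789, 0]) cube([52, 52, 408]);
translate([1937, 471, 0]) cube([52, 52, 408]);
translate([1937, 789, 0]) cube([52, 52, 408]);


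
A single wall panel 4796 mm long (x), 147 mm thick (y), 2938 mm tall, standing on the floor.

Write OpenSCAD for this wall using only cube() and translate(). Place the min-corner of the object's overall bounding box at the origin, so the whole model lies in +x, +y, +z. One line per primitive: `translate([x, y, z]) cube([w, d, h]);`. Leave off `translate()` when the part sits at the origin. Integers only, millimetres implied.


cube([4796, 147, 2938]);


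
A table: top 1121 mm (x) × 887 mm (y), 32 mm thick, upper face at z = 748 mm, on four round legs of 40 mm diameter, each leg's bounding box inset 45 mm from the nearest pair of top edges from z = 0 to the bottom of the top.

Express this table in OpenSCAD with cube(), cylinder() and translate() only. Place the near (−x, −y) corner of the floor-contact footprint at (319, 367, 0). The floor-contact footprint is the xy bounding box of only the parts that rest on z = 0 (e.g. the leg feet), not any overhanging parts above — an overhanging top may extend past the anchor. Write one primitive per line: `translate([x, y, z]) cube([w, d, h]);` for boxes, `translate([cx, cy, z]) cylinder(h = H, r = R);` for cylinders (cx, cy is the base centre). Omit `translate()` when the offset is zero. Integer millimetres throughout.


// leg_h = 748 - 32 = 716
translate([274, 322, 716]) cube([1121, 887, 32]);
translate([339, 387, 0]) cylinder(h = 716, r = 20);
translate([1330, 387, 0]) cylinder(h = 716, r = 20);
translate([339, 1144, 0]) cylinder(h = 716, r = 20);
translate([1330, 1144, 0]) cylinder(h = 716, r = 20);


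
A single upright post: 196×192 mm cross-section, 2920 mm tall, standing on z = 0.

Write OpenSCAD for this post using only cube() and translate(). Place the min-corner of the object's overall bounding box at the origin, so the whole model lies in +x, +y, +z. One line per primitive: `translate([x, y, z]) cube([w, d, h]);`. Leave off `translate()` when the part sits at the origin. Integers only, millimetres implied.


cube([196, 192, 2920]);


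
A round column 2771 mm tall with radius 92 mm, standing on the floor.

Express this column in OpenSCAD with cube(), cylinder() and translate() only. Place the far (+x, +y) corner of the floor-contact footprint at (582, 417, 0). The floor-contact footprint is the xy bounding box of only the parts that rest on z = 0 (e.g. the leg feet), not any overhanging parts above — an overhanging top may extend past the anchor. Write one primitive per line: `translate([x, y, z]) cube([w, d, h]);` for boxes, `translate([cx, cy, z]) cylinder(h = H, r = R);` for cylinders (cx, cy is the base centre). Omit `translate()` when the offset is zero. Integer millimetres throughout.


translate([490, 325, 0]) cylinder(h = 2771, r = 92);


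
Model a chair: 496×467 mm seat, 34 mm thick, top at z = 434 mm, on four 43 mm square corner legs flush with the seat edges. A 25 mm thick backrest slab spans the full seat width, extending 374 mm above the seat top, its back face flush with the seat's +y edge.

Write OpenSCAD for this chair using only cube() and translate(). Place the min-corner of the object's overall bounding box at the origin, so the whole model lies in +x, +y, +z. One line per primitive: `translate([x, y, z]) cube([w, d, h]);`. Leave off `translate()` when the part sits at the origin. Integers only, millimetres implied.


// leg_h = 434 - 34 = 400
translate([0, 0, 400]) cube([496, 467, 34]);
cube([43, 43, 400]);
translate([453, 0, 0]) cube([43, 43, 400]);
translate([0, 424, 0]) cube([43, 43, 400]);
translate([453, 424, 0]) cube([43, 43, 400]);
translate([0, 442, 434]) cube([496, 25, 374]);


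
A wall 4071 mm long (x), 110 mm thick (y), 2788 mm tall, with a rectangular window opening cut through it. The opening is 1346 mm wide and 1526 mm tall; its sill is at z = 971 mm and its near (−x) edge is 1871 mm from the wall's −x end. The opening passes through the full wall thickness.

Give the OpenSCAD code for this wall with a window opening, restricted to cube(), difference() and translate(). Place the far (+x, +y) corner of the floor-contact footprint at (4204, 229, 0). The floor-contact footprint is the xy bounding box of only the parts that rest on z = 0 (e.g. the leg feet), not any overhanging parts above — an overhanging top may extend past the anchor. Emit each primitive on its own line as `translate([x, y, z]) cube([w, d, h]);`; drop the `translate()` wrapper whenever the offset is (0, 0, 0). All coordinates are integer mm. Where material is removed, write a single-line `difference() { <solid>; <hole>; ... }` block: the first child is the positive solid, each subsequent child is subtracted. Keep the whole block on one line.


difference() { translate([133, 119, 0]) cube([4071, 110, 2788]); translate([2004, 119, 971]) cube([1346, 110, 1526]); }
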